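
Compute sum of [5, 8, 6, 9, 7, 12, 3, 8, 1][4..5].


Prefix sums: [0, 5, 13, 19, 28, 35, 47, 50, 58, 59]
Sum[4..5] = prefix[6] - prefix[4] = 47 - 28 = 19


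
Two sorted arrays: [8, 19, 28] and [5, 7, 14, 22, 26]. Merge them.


Compare heads, take smaller each step.
Merged: [5, 7, 8, 14, 19, 22, 26, 28]


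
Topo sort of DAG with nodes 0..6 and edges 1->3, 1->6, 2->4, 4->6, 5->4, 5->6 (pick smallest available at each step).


Kahn's algorithm, process smallest node first
Order: [0, 1, 2, 3, 5, 4, 6]


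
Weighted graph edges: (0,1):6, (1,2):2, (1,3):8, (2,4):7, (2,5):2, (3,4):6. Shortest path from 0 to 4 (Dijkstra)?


Dijkstra from 0:
Distances: {0: 0, 1: 6, 2: 8, 3: 14, 4: 15, 5: 10}
Shortest distance to 4 = 15, path = [0, 1, 2, 4]


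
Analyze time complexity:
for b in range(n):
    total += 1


Per nesting level: O(n) = O(n)
Complexity: O(n)


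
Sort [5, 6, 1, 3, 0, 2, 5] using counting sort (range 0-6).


Count array: [1, 1, 1, 1, 0, 2, 1]
Reconstruct: [0, 1, 2, 3, 5, 5, 6]


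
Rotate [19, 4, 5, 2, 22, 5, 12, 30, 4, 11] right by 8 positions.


Right rotate by 8: [5, 2, 22, 5, 12, 30, 4, 11, 19, 4]


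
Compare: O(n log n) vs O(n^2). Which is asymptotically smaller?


linearithmic grows slower than quadratic
O(n log n) is asymptotically smaller; O(n^2) grows faster


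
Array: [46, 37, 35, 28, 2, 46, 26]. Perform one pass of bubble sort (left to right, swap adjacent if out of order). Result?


After one pass: [37, 35, 28, 2, 46, 26, 46]


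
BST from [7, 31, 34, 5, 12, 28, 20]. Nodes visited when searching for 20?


BST root = 7
Search for 20: compare at each node
Path: [7, 31, 12, 28, 20]


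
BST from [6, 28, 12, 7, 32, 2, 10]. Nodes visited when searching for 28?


BST root = 6
Search for 28: compare at each node
Path: [6, 28]


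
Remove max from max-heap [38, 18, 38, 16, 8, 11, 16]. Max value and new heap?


Max = 38
Replace root with last, heapify down
Resulting heap: [38, 18, 16, 16, 8, 11]


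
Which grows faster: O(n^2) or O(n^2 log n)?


quadratic grows slower than n^2 log n
O(n^2) is asymptotically smaller; O(n^2 log n) grows faster


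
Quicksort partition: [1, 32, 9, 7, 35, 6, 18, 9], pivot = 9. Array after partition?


Elements <= 9 go left of pivot.
Result: [1, 9, 7, 6, 9, 32, 18, 35], pivot at index 4


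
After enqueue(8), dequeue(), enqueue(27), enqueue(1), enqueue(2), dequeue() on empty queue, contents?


enqueue(8) -> [8]
dequeue() returns 8 -> []
enqueue(27) -> [27]
enqueue(1) -> [27, 1]
enqueue(2) -> [27, 1, 2]
dequeue() returns 27 -> [1, 2]
Final queue (front to back): [1, 2]


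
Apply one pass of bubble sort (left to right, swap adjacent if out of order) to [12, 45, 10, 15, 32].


After one pass: [12, 10, 15, 32, 45]


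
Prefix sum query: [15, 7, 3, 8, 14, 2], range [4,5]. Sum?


Prefix sums: [0, 15, 22, 25, 33, 47, 49]
Sum[4..5] = prefix[6] - prefix[4] = 49 - 33 = 16


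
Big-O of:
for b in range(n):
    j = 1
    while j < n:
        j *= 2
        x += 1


Per nesting level: O(n) * O(log n) = O(n log n)
Complexity: O(n log n)


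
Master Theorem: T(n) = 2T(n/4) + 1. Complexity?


a=2, b=4, c=0. log_4(2)=0.5 > c=0. Case 1: O(n^log_b(a)) = O(sqrt(n))
Complexity: O(sqrt(n))


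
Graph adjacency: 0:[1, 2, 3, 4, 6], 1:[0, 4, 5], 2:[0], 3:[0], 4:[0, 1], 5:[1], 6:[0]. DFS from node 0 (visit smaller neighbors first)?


DFS stack-based: start with [0]
Visit order: [0, 1, 4, 5, 2, 3, 6]


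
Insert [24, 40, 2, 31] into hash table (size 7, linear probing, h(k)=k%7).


Insertions: 24->slot 3; 40->slot 5; 2->slot 2; 31->slot 4
Table: [None, None, 2, 24, 31, 40, None]


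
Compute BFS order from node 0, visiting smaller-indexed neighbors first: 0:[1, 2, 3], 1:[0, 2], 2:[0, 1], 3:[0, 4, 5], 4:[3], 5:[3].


BFS queue: start with [0]
Visit order: [0, 1, 2, 3, 4, 5]


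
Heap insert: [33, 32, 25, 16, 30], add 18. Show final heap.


Append 18: [33, 32, 25, 16, 30, 18]
Bubble up: no swaps needed
Result: [33, 32, 25, 16, 30, 18]


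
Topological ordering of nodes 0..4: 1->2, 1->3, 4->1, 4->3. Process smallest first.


Kahn's algorithm, process smallest node first
Order: [0, 4, 1, 2, 3]


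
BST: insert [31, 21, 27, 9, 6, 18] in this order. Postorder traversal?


Root = 31; build tree by BST insertion.
Postorder traversal: [6, 18, 9, 27, 21, 31]


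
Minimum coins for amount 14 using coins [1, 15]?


dp[0]=0; dp[i]=1+min(dp[i-c] for c in coins)
...dp[9]=9, dp[10]=10, dp[11]=11, dp[12]=12, dp[13]=13, dp[14]=14
Minimum coins for 14 = 14


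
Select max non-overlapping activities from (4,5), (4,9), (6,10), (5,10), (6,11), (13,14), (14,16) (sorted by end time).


Greedy: pick earliest-ending, then skip overlaps.
Selected (4 activities): [(4, 5), (6, 10), (13, 14), (14, 16)]


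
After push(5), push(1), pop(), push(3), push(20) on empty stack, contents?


push(5) -> [5]
push(1) -> [5, 1]
pop() returns 1 -> [5]
push(3) -> [5, 3]
push(20) -> [5, 3, 20]
Final stack (bottom to top): [5, 3, 20]


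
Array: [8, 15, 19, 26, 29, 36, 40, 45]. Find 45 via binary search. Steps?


Search for 45:
[0,7] mid=3 arr[3]=26
[4,7] mid=5 arr[5]=36
[6,7] mid=6 arr[6]=40
[7,7] mid=7 arr[7]=45
Total: 4 comparisons


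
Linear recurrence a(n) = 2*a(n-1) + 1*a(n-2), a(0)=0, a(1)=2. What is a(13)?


Build bottom-up:
...a(11)=11482, a(12)=27720, a(13)=2*27720+1*11482=66922


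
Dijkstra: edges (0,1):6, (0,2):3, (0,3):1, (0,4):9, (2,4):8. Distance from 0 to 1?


Dijkstra from 0:
Distances: {0: 0, 1: 6, 2: 3, 3: 1, 4: 9}
Shortest distance to 1 = 6, path = [0, 1]


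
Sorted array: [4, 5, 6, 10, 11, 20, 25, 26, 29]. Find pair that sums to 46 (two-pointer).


Two pointers: lo=0, hi=8
Found pair: (20, 26) summing to 46


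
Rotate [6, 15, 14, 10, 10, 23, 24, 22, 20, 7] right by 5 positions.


Right rotate by 5: [23, 24, 22, 20, 7, 6, 15, 14, 10, 10]


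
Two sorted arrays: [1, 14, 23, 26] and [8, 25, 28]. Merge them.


Compare heads, take smaller each step.
Merged: [1, 8, 14, 23, 25, 26, 28]


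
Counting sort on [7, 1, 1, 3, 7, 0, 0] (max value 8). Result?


Count array: [2, 2, 0, 1, 0, 0, 0, 2, 0]
Reconstruct: [0, 0, 1, 1, 3, 7, 7]


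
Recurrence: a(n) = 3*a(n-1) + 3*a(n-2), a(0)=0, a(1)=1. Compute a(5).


Build bottom-up:
...a(3)=12, a(4)=45, a(5)=3*45+3*12=171


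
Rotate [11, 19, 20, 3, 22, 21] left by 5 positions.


Left rotate by 5: [21, 11, 19, 20, 3, 22]


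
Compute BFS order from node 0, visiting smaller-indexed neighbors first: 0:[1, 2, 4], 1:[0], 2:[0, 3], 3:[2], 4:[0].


BFS queue: start with [0]
Visit order: [0, 1, 2, 4, 3]


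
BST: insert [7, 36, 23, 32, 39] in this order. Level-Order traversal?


Root = 7; build tree by BST insertion.
Level-Order traversal: [7, 36, 23, 39, 32]


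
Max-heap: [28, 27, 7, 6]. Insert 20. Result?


Append 20: [28, 27, 7, 6, 20]
Bubble up: no swaps needed
Result: [28, 27, 7, 6, 20]


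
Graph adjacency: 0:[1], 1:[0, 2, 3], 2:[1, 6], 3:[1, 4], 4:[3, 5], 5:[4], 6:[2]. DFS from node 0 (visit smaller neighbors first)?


DFS stack-based: start with [0]
Visit order: [0, 1, 2, 6, 3, 4, 5]


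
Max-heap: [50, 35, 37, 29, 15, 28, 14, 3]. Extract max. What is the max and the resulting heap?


Max = 50
Replace root with last, heapify down
Resulting heap: [37, 35, 28, 29, 15, 3, 14]


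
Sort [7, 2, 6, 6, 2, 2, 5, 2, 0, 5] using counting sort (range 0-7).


Count array: [1, 0, 4, 0, 0, 2, 2, 1]
Reconstruct: [0, 2, 2, 2, 2, 5, 5, 6, 6, 7]


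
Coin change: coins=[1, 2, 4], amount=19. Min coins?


dp[0]=0; dp[i]=1+min(dp[i-c] for c in coins)
...dp[14]=4, dp[15]=5, dp[16]=4, dp[17]=5, dp[18]=5, dp[19]=6
Minimum coins for 19 = 6


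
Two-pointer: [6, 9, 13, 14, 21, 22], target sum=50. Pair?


Two pointers: lo=0, hi=5
No pair sums to 50


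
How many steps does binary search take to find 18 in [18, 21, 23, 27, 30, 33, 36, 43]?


Search for 18:
[0,7] mid=3 arr[3]=27
[0,2] mid=1 arr[1]=21
[0,0] mid=0 arr[0]=18
Total: 3 comparisons


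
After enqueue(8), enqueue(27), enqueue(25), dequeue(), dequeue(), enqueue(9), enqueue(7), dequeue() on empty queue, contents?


enqueue(8) -> [8]
enqueue(27) -> [8, 27]
enqueue(25) -> [8, 27, 25]
dequeue() returns 8 -> [27, 25]
dequeue() returns 27 -> [25]
enqueue(9) -> [25, 9]
enqueue(7) -> [25, 9, 7]
dequeue() returns 25 -> [9, 7]
Final queue (front to back): [9, 7]


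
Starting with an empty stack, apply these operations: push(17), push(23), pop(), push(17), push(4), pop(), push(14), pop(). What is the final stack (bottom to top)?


push(17) -> [17]
push(23) -> [17, 23]
pop() returns 23 -> [17]
push(17) -> [17, 17]
push(4) -> [17, 17, 4]
pop() returns 4 -> [17, 17]
push(14) -> [17, 17, 14]
pop() returns 14 -> [17, 17]
Final stack (bottom to top): [17, 17]


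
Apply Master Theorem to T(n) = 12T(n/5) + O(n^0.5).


a=12, b=5, c=0.5. log_5(12)=1.544 > c=0.5. Case 1: O(n^log_b(a)) = O(n^1.544)
Complexity: O(n^1.544)


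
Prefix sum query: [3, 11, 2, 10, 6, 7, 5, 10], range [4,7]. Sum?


Prefix sums: [0, 3, 14, 16, 26, 32, 39, 44, 54]
Sum[4..7] = prefix[8] - prefix[4] = 54 - 26 = 28


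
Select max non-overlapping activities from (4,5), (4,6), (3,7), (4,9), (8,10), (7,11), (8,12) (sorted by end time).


Greedy: pick earliest-ending, then skip overlaps.
Selected (2 activities): [(4, 5), (8, 10)]


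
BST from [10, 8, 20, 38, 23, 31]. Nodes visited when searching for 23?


BST root = 10
Search for 23: compare at each node
Path: [10, 20, 38, 23]


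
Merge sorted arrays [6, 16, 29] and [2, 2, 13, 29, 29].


Compare heads, take smaller each step.
Merged: [2, 2, 6, 13, 16, 29, 29, 29]


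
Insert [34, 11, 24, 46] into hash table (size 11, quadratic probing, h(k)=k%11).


Insertions: 34->slot 1; 11->slot 0; 24->slot 2; 46->slot 3
Table: [11, 34, 24, 46, None, None, None, None, None, None, None]


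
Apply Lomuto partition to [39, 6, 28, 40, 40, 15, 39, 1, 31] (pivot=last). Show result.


Elements <= 31 go left of pivot.
Result: [6, 28, 15, 1, 31, 39, 39, 40, 40], pivot at index 4


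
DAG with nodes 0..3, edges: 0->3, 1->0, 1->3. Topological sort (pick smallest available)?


Kahn's algorithm, process smallest node first
Order: [1, 0, 2, 3]


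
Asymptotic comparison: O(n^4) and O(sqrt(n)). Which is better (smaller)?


sublinear grows slower than quartic
O(sqrt(n)) is asymptotically smaller; O(n^4) grows faster


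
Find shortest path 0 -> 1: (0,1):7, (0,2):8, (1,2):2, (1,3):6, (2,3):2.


Dijkstra from 0:
Distances: {0: 0, 1: 7, 2: 8, 3: 10}
Shortest distance to 1 = 7, path = [0, 1]


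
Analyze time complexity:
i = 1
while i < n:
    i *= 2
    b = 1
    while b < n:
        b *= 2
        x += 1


Per nesting level: O(log n) * O(log n) = O((log n)^2)
Complexity: O((log n)^2)


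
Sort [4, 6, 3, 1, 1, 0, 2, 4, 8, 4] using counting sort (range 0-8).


Count array: [1, 2, 1, 1, 3, 0, 1, 0, 1]
Reconstruct: [0, 1, 1, 2, 3, 4, 4, 4, 6, 8]


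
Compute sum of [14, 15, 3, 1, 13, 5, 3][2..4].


Prefix sums: [0, 14, 29, 32, 33, 46, 51, 54]
Sum[2..4] = prefix[5] - prefix[2] = 46 - 29 = 17


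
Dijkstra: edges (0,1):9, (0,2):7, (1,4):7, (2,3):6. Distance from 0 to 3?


Dijkstra from 0:
Distances: {0: 0, 1: 9, 2: 7, 3: 13, 4: 16}
Shortest distance to 3 = 13, path = [0, 2, 3]


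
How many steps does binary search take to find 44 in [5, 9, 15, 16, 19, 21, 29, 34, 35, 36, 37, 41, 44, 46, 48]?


Search for 44:
[0,14] mid=7 arr[7]=34
[8,14] mid=11 arr[11]=41
[12,14] mid=13 arr[13]=46
[12,12] mid=12 arr[12]=44
Total: 4 comparisons


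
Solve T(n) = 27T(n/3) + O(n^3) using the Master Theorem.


a=27, b=3, c=3. log_3(27)=3 = c=3. Case 2: O(n^c log n) = O(n^3 log n)
Complexity: O(n^3 log n)


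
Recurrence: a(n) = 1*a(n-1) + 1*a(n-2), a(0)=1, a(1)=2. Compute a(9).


Build bottom-up:
...a(7)=34, a(8)=55, a(9)=1*55+1*34=89


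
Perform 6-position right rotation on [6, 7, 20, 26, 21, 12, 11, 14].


Right rotate by 6: [20, 26, 21, 12, 11, 14, 6, 7]


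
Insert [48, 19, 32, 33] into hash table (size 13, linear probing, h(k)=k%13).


Insertions: 48->slot 9; 19->slot 6; 32->slot 7; 33->slot 8
Table: [None, None, None, None, None, None, 19, 32, 33, 48, None, None, None]


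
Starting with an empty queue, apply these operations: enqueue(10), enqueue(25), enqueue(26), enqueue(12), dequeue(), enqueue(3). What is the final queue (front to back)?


enqueue(10) -> [10]
enqueue(25) -> [10, 25]
enqueue(26) -> [10, 25, 26]
enqueue(12) -> [10, 25, 26, 12]
dequeue() returns 10 -> [25, 26, 12]
enqueue(3) -> [25, 26, 12, 3]
Final queue (front to back): [25, 26, 12, 3]


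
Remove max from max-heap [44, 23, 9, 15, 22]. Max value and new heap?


Max = 44
Replace root with last, heapify down
Resulting heap: [23, 22, 9, 15]


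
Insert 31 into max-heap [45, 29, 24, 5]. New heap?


Append 31: [45, 29, 24, 5, 31]
Bubble up: swap idx 4(31) with idx 1(29)
Result: [45, 31, 24, 5, 29]


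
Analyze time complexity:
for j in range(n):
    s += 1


Per nesting level: O(n) = O(n)
Complexity: O(n)


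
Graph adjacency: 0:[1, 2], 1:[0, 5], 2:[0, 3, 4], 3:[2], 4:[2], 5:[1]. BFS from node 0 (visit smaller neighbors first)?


BFS queue: start with [0]
Visit order: [0, 1, 2, 5, 3, 4]


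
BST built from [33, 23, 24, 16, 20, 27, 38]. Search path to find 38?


BST root = 33
Search for 38: compare at each node
Path: [33, 38]


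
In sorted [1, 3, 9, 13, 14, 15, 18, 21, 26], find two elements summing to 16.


Two pointers: lo=0, hi=8
Found pair: (1, 15) summing to 16


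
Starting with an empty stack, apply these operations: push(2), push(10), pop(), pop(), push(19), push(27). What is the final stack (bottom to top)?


push(2) -> [2]
push(10) -> [2, 10]
pop() returns 10 -> [2]
pop() returns 2 -> []
push(19) -> [19]
push(27) -> [19, 27]
Final stack (bottom to top): [19, 27]


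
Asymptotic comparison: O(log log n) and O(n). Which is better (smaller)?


double-logarithmic grows slower than linear
O(log log n) is asymptotically smaller; O(n) grows faster


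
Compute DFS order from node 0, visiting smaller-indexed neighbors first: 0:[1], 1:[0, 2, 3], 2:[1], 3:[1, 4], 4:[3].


DFS stack-based: start with [0]
Visit order: [0, 1, 2, 3, 4]


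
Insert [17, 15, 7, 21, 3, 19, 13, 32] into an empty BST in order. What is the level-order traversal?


Root = 17; build tree by BST insertion.
Level-Order traversal: [17, 15, 21, 7, 19, 32, 3, 13]


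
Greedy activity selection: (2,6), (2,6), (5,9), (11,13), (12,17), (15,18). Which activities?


Greedy: pick earliest-ending, then skip overlaps.
Selected (3 activities): [(2, 6), (11, 13), (15, 18)]


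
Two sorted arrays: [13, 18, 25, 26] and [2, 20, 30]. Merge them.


Compare heads, take smaller each step.
Merged: [2, 13, 18, 20, 25, 26, 30]


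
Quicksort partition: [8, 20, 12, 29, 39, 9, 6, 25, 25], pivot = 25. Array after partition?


Elements <= 25 go left of pivot.
Result: [8, 20, 12, 9, 6, 25, 25, 29, 39], pivot at index 6


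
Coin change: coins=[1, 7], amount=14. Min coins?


dp[0]=0; dp[i]=1+min(dp[i-c] for c in coins)
...dp[9]=3, dp[10]=4, dp[11]=5, dp[12]=6, dp[13]=7, dp[14]=2
Minimum coins for 14 = 2


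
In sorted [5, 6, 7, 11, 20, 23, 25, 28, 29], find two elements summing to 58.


Two pointers: lo=0, hi=8
No pair sums to 58


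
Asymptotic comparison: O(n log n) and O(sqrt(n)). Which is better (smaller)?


sublinear grows slower than linearithmic
O(sqrt(n)) is asymptotically smaller; O(n log n) grows faster


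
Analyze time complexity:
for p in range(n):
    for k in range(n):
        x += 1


Per nesting level: O(n) * O(n) = O(n^2)
Complexity: O(n^2)


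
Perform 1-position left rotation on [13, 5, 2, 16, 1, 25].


Left rotate by 1: [5, 2, 16, 1, 25, 13]


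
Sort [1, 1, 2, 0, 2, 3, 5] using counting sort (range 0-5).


Count array: [1, 2, 2, 1, 0, 1]
Reconstruct: [0, 1, 1, 2, 2, 3, 5]


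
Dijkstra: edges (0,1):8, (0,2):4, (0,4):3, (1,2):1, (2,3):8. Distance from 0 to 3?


Dijkstra from 0:
Distances: {0: 0, 1: 5, 2: 4, 3: 12, 4: 3}
Shortest distance to 3 = 12, path = [0, 2, 3]


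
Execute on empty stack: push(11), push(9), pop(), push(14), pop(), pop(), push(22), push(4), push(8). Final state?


push(11) -> [11]
push(9) -> [11, 9]
pop() returns 9 -> [11]
push(14) -> [11, 14]
pop() returns 14 -> [11]
pop() returns 11 -> []
push(22) -> [22]
push(4) -> [22, 4]
push(8) -> [22, 4, 8]
Final stack (bottom to top): [22, 4, 8]


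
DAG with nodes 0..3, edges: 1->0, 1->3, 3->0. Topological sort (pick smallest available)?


Kahn's algorithm, process smallest node first
Order: [1, 2, 3, 0]


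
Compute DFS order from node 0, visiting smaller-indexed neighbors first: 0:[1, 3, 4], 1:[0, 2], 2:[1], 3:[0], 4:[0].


DFS stack-based: start with [0]
Visit order: [0, 1, 2, 3, 4]


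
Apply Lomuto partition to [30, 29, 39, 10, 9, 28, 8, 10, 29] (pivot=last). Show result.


Elements <= 29 go left of pivot.
Result: [29, 10, 9, 28, 8, 10, 29, 30, 39], pivot at index 6


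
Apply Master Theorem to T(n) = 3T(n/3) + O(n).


a=3, b=3, c=1. log_3(3)=1 = c=1. Case 2: O(n^c log n) = O(n log n)
Complexity: O(n log n)


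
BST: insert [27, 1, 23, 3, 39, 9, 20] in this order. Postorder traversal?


Root = 27; build tree by BST insertion.
Postorder traversal: [20, 9, 3, 23, 1, 39, 27]


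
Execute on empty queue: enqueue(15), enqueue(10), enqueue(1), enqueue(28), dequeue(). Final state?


enqueue(15) -> [15]
enqueue(10) -> [15, 10]
enqueue(1) -> [15, 10, 1]
enqueue(28) -> [15, 10, 1, 28]
dequeue() returns 15 -> [10, 1, 28]
Final queue (front to back): [10, 1, 28]


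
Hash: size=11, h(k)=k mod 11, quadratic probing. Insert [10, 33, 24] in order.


Insertions: 10->slot 10; 33->slot 0; 24->slot 2
Table: [33, None, 24, None, None, None, None, None, None, None, 10]


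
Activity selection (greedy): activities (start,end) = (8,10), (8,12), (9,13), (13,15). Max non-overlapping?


Greedy: pick earliest-ending, then skip overlaps.
Selected (2 activities): [(8, 10), (13, 15)]


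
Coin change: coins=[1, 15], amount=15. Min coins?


dp[0]=0; dp[i]=1+min(dp[i-c] for c in coins)
...dp[10]=10, dp[11]=11, dp[12]=12, dp[13]=13, dp[14]=14, dp[15]=1
Minimum coins for 15 = 1


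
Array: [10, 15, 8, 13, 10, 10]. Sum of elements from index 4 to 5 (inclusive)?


Prefix sums: [0, 10, 25, 33, 46, 56, 66]
Sum[4..5] = prefix[6] - prefix[4] = 66 - 46 = 20


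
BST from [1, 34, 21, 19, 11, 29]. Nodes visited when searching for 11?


BST root = 1
Search for 11: compare at each node
Path: [1, 34, 21, 19, 11]


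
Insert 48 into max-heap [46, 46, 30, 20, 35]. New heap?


Append 48: [46, 46, 30, 20, 35, 48]
Bubble up: swap idx 5(48) with idx 2(30); swap idx 2(48) with idx 0(46)
Result: [48, 46, 46, 20, 35, 30]


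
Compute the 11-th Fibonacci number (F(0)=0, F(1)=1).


F(n)=F(n-1)+F(n-2)
...F(9)=34, F(10)=55, F(11)=89


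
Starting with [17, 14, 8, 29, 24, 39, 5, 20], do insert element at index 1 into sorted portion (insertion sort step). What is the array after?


After one pass: [14, 17, 8, 29, 24, 39, 5, 20]


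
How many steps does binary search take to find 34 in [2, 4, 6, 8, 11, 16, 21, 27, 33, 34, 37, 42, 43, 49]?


Search for 34:
[0,13] mid=6 arr[6]=21
[7,13] mid=10 arr[10]=37
[7,9] mid=8 arr[8]=33
[9,9] mid=9 arr[9]=34
Total: 4 comparisons


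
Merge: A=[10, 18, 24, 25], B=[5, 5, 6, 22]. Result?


Compare heads, take smaller each step.
Merged: [5, 5, 6, 10, 18, 22, 24, 25]


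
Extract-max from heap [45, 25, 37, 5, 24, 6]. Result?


Max = 45
Replace root with last, heapify down
Resulting heap: [37, 25, 6, 5, 24]


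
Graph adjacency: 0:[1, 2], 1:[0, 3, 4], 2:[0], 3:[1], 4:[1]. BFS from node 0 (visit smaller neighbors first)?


BFS queue: start with [0]
Visit order: [0, 1, 2, 3, 4]


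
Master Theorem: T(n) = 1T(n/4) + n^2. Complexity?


a=1, b=4, c=2. log_4(1)=0 < c=2. Case 3: O(n^c) = O(n^2)
Complexity: O(n^2)


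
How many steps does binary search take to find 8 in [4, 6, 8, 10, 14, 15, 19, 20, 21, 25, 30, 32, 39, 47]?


Search for 8:
[0,13] mid=6 arr[6]=19
[0,5] mid=2 arr[2]=8
Total: 2 comparisons


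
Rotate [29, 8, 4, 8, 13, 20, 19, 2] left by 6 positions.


Left rotate by 6: [19, 2, 29, 8, 4, 8, 13, 20]


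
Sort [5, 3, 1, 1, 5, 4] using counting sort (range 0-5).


Count array: [0, 2, 0, 1, 1, 2]
Reconstruct: [1, 1, 3, 4, 5, 5]


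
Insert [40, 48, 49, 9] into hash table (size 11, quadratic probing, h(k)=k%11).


Insertions: 40->slot 7; 48->slot 4; 49->slot 5; 9->slot 9
Table: [None, None, None, None, 48, 49, None, 40, None, 9, None]


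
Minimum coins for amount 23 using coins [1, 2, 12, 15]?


dp[0]=0; dp[i]=1+min(dp[i-c] for c in coins)
...dp[18]=3, dp[19]=3, dp[20]=4, dp[21]=4, dp[22]=5, dp[23]=5
Minimum coins for 23 = 5


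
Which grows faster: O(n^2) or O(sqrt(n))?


sublinear grows slower than quadratic
O(sqrt(n)) is asymptotically smaller; O(n^2) grows faster


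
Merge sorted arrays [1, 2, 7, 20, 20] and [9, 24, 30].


Compare heads, take smaller each step.
Merged: [1, 2, 7, 9, 20, 20, 24, 30]


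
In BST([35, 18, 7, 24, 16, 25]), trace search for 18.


BST root = 35
Search for 18: compare at each node
Path: [35, 18]


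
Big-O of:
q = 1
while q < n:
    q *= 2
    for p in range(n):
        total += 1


Per nesting level: O(log n) * O(n) = O(n log n)
Complexity: O(n log n)


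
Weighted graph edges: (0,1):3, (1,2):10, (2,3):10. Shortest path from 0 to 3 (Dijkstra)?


Dijkstra from 0:
Distances: {0: 0, 1: 3, 2: 13, 3: 23}
Shortest distance to 3 = 23, path = [0, 1, 2, 3]


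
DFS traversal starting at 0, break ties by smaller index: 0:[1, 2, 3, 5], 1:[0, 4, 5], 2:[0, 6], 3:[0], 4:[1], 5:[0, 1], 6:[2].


DFS stack-based: start with [0]
Visit order: [0, 1, 4, 5, 2, 6, 3]


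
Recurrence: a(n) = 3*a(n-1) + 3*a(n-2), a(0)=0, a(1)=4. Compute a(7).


Build bottom-up:
...a(5)=684, a(6)=2592, a(7)=3*2592+3*684=9828


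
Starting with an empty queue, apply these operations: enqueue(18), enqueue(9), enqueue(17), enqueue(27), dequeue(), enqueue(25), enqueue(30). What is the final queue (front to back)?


enqueue(18) -> [18]
enqueue(9) -> [18, 9]
enqueue(17) -> [18, 9, 17]
enqueue(27) -> [18, 9, 17, 27]
dequeue() returns 18 -> [9, 17, 27]
enqueue(25) -> [9, 17, 27, 25]
enqueue(30) -> [9, 17, 27, 25, 30]
Final queue (front to back): [9, 17, 27, 25, 30]


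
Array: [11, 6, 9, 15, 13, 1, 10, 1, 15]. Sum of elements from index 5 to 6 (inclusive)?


Prefix sums: [0, 11, 17, 26, 41, 54, 55, 65, 66, 81]
Sum[5..6] = prefix[7] - prefix[5] = 65 - 54 = 11


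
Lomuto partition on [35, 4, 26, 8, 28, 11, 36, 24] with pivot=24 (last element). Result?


Elements <= 24 go left of pivot.
Result: [4, 8, 11, 24, 28, 26, 36, 35], pivot at index 3


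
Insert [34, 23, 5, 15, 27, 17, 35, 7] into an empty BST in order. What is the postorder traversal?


Root = 34; build tree by BST insertion.
Postorder traversal: [7, 17, 15, 5, 27, 23, 35, 34]


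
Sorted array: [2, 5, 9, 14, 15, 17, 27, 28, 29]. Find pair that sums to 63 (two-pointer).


Two pointers: lo=0, hi=8
No pair sums to 63


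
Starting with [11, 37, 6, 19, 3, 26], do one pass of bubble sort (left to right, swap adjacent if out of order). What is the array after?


After one pass: [11, 6, 19, 3, 26, 37]


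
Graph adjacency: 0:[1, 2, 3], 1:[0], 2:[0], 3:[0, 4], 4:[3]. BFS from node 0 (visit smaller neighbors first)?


BFS queue: start with [0]
Visit order: [0, 1, 2, 3, 4]


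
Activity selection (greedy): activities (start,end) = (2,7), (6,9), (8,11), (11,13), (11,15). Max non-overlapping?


Greedy: pick earliest-ending, then skip overlaps.
Selected (3 activities): [(2, 7), (8, 11), (11, 13)]


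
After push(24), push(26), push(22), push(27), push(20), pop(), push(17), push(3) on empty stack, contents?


push(24) -> [24]
push(26) -> [24, 26]
push(22) -> [24, 26, 22]
push(27) -> [24, 26, 22, 27]
push(20) -> [24, 26, 22, 27, 20]
pop() returns 20 -> [24, 26, 22, 27]
push(17) -> [24, 26, 22, 27, 17]
push(3) -> [24, 26, 22, 27, 17, 3]
Final stack (bottom to top): [24, 26, 22, 27, 17, 3]


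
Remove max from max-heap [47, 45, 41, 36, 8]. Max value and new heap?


Max = 47
Replace root with last, heapify down
Resulting heap: [45, 36, 41, 8]


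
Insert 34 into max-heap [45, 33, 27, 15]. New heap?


Append 34: [45, 33, 27, 15, 34]
Bubble up: swap idx 4(34) with idx 1(33)
Result: [45, 34, 27, 15, 33]


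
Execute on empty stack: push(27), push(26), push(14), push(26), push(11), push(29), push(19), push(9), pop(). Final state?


push(27) -> [27]
push(26) -> [27, 26]
push(14) -> [27, 26, 14]
push(26) -> [27, 26, 14, 26]
push(11) -> [27, 26, 14, 26, 11]
push(29) -> [27, 26, 14, 26, 11, 29]
push(19) -> [27, 26, 14, 26, 11, 29, 19]
push(9) -> [27, 26, 14, 26, 11, 29, 19, 9]
pop() returns 9 -> [27, 26, 14, 26, 11, 29, 19]
Final stack (bottom to top): [27, 26, 14, 26, 11, 29, 19]


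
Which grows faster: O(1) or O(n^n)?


constant grows slower than n^n
O(1) is asymptotically smaller; O(n^n) grows faster


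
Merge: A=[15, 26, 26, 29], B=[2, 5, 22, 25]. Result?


Compare heads, take smaller each step.
Merged: [2, 5, 15, 22, 25, 26, 26, 29]


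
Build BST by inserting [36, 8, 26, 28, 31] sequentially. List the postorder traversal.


Root = 36; build tree by BST insertion.
Postorder traversal: [31, 28, 26, 8, 36]


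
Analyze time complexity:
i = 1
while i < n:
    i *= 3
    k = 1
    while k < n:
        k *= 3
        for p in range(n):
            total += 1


Per nesting level: O(log n) * O(log n) * O(n) = O(n (log n)^2)
Complexity: O(n (log n)^2)


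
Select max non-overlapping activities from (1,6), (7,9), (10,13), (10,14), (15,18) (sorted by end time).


Greedy: pick earliest-ending, then skip overlaps.
Selected (4 activities): [(1, 6), (7, 9), (10, 13), (15, 18)]


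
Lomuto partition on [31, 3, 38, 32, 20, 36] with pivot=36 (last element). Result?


Elements <= 36 go left of pivot.
Result: [31, 3, 32, 20, 36, 38], pivot at index 4


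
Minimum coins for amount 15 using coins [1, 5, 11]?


dp[0]=0; dp[i]=1+min(dp[i-c] for c in coins)
...dp[10]=2, dp[11]=1, dp[12]=2, dp[13]=3, dp[14]=4, dp[15]=3
Minimum coins for 15 = 3


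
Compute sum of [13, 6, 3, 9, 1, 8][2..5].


Prefix sums: [0, 13, 19, 22, 31, 32, 40]
Sum[2..5] = prefix[6] - prefix[2] = 40 - 19 = 21


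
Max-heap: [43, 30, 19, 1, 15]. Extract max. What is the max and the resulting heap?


Max = 43
Replace root with last, heapify down
Resulting heap: [30, 15, 19, 1]


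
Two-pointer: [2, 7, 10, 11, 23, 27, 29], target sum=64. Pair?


Two pointers: lo=0, hi=6
No pair sums to 64


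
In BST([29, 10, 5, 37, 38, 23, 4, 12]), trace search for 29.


BST root = 29
Search for 29: compare at each node
Path: [29]


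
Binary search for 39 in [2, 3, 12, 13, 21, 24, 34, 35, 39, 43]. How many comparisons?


Search for 39:
[0,9] mid=4 arr[4]=21
[5,9] mid=7 arr[7]=35
[8,9] mid=8 arr[8]=39
Total: 3 comparisons


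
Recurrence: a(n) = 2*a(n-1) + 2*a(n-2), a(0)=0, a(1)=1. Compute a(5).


Build bottom-up:
...a(3)=6, a(4)=16, a(5)=2*16+2*6=44


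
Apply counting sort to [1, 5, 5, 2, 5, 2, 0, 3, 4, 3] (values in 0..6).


Count array: [1, 1, 2, 2, 1, 3, 0]
Reconstruct: [0, 1, 2, 2, 3, 3, 4, 5, 5, 5]


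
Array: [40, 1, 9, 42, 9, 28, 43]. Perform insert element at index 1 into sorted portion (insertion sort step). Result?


After one pass: [1, 40, 9, 42, 9, 28, 43]


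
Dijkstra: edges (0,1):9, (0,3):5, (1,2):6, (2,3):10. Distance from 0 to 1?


Dijkstra from 0:
Distances: {0: 0, 1: 9, 2: 15, 3: 5}
Shortest distance to 1 = 9, path = [0, 1]


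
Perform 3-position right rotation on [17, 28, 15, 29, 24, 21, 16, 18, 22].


Right rotate by 3: [16, 18, 22, 17, 28, 15, 29, 24, 21]


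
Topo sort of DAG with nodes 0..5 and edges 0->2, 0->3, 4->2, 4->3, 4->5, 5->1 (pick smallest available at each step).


Kahn's algorithm, process smallest node first
Order: [0, 4, 2, 3, 5, 1]


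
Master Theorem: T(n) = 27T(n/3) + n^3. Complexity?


a=27, b=3, c=3. log_3(27)=3 = c=3. Case 2: O(n^c log n) = O(n^3 log n)
Complexity: O(n^3 log n)


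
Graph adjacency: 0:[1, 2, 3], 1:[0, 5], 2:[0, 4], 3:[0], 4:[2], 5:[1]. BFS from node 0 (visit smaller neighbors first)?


BFS queue: start with [0]
Visit order: [0, 1, 2, 3, 5, 4]


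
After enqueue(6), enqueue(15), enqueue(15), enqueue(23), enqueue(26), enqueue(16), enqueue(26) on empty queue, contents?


enqueue(6) -> [6]
enqueue(15) -> [6, 15]
enqueue(15) -> [6, 15, 15]
enqueue(23) -> [6, 15, 15, 23]
enqueue(26) -> [6, 15, 15, 23, 26]
enqueue(16) -> [6, 15, 15, 23, 26, 16]
enqueue(26) -> [6, 15, 15, 23, 26, 16, 26]
Final queue (front to back): [6, 15, 15, 23, 26, 16, 26]


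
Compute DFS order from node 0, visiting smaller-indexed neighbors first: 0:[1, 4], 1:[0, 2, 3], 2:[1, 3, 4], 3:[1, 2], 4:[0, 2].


DFS stack-based: start with [0]
Visit order: [0, 1, 2, 3, 4]


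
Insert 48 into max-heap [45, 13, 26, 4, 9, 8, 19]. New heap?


Append 48: [45, 13, 26, 4, 9, 8, 19, 48]
Bubble up: swap idx 7(48) with idx 3(4); swap idx 3(48) with idx 1(13); swap idx 1(48) with idx 0(45)
Result: [48, 45, 26, 13, 9, 8, 19, 4]


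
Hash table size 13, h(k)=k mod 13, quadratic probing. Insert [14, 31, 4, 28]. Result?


Insertions: 14->slot 1; 31->slot 5; 4->slot 4; 28->slot 2
Table: [None, 14, 28, None, 4, 31, None, None, None, None, None, None, None]


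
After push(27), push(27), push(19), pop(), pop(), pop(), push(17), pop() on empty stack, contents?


push(27) -> [27]
push(27) -> [27, 27]
push(19) -> [27, 27, 19]
pop() returns 19 -> [27, 27]
pop() returns 27 -> [27]
pop() returns 27 -> []
push(17) -> [17]
pop() returns 17 -> []
Final stack (bottom to top): []


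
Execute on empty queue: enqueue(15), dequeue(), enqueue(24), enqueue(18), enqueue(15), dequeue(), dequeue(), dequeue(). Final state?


enqueue(15) -> [15]
dequeue() returns 15 -> []
enqueue(24) -> [24]
enqueue(18) -> [24, 18]
enqueue(15) -> [24, 18, 15]
dequeue() returns 24 -> [18, 15]
dequeue() returns 18 -> [15]
dequeue() returns 15 -> []
Final queue (front to back): []


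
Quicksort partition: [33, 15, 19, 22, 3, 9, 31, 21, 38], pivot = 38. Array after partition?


Elements <= 38 go left of pivot.
Result: [33, 15, 19, 22, 3, 9, 31, 21, 38], pivot at index 8


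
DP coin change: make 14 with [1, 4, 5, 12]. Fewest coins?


dp[0]=0; dp[i]=1+min(dp[i-c] for c in coins)
...dp[9]=2, dp[10]=2, dp[11]=3, dp[12]=1, dp[13]=2, dp[14]=3
Minimum coins for 14 = 3


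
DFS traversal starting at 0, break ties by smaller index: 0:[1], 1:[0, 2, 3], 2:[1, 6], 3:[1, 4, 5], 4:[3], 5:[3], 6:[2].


DFS stack-based: start with [0]
Visit order: [0, 1, 2, 6, 3, 4, 5]


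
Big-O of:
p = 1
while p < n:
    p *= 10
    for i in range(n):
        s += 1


Per nesting level: O(log n) * O(n) = O(n log n)
Complexity: O(n log n)


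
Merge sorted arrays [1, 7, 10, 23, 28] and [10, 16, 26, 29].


Compare heads, take smaller each step.
Merged: [1, 7, 10, 10, 16, 23, 26, 28, 29]


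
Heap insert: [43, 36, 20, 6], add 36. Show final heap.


Append 36: [43, 36, 20, 6, 36]
Bubble up: no swaps needed
Result: [43, 36, 20, 6, 36]


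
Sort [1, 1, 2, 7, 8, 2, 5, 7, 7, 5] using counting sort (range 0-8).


Count array: [0, 2, 2, 0, 0, 2, 0, 3, 1]
Reconstruct: [1, 1, 2, 2, 5, 5, 7, 7, 7, 8]


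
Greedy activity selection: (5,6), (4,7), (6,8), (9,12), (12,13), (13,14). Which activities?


Greedy: pick earliest-ending, then skip overlaps.
Selected (5 activities): [(5, 6), (6, 8), (9, 12), (12, 13), (13, 14)]


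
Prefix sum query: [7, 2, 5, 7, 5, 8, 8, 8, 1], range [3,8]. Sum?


Prefix sums: [0, 7, 9, 14, 21, 26, 34, 42, 50, 51]
Sum[3..8] = prefix[9] - prefix[3] = 51 - 14 = 37


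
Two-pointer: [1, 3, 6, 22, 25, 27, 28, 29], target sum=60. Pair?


Two pointers: lo=0, hi=7
No pair sums to 60


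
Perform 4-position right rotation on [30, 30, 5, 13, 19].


Right rotate by 4: [30, 5, 13, 19, 30]


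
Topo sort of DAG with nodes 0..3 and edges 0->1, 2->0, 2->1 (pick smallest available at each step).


Kahn's algorithm, process smallest node first
Order: [2, 0, 1, 3]


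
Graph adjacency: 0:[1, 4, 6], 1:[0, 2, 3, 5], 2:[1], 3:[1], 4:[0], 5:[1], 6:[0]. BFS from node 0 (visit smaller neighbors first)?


BFS queue: start with [0]
Visit order: [0, 1, 4, 6, 2, 3, 5]


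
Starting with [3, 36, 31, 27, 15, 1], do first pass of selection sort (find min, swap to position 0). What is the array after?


After one pass: [1, 36, 31, 27, 15, 3]


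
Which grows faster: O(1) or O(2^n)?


constant grows slower than exponential
O(1) is asymptotically smaller; O(2^n) grows faster


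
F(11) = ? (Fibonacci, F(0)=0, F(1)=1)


F(n)=F(n-1)+F(n-2)
...F(9)=34, F(10)=55, F(11)=89


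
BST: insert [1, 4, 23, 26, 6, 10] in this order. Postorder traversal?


Root = 1; build tree by BST insertion.
Postorder traversal: [10, 6, 26, 23, 4, 1]


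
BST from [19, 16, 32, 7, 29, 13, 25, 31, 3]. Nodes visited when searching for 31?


BST root = 19
Search for 31: compare at each node
Path: [19, 32, 29, 31]


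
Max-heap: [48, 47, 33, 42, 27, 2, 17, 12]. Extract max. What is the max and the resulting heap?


Max = 48
Replace root with last, heapify down
Resulting heap: [47, 42, 33, 12, 27, 2, 17]


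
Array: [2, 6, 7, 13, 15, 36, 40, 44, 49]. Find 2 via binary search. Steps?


Search for 2:
[0,8] mid=4 arr[4]=15
[0,3] mid=1 arr[1]=6
[0,0] mid=0 arr[0]=2
Total: 3 comparisons


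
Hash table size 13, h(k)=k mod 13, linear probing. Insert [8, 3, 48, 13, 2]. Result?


Insertions: 8->slot 8; 3->slot 3; 48->slot 9; 13->slot 0; 2->slot 2
Table: [13, None, 2, 3, None, None, None, None, 8, 48, None, None, None]


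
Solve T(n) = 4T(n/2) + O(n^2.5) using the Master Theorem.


a=4, b=2, c=2.5. log_2(4)=2 < c=2.5. Case 3: O(n^c) = O(n^2.500)
Complexity: O(n^2.500)


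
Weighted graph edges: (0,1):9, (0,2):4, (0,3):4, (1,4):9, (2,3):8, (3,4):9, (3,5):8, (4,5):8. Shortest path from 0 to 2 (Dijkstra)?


Dijkstra from 0:
Distances: {0: 0, 1: 9, 2: 4, 3: 4, 4: 13, 5: 12}
Shortest distance to 2 = 4, path = [0, 2]


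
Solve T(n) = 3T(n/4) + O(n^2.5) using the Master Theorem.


a=3, b=4, c=2.5. log_4(3)=0.792 < c=2.5. Case 3: O(n^c) = O(n^2.500)
Complexity: O(n^2.500)


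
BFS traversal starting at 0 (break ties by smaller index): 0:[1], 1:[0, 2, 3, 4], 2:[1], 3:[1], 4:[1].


BFS queue: start with [0]
Visit order: [0, 1, 2, 3, 4]


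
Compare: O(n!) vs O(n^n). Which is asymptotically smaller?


factorial grows slower than n^n
O(n!) is asymptotically smaller; O(n^n) grows faster


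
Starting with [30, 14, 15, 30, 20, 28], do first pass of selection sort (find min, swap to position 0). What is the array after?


After one pass: [14, 30, 15, 30, 20, 28]


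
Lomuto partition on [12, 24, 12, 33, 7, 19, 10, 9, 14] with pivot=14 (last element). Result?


Elements <= 14 go left of pivot.
Result: [12, 12, 7, 10, 9, 14, 33, 24, 19], pivot at index 5


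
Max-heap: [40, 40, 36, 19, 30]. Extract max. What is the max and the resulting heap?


Max = 40
Replace root with last, heapify down
Resulting heap: [40, 30, 36, 19]


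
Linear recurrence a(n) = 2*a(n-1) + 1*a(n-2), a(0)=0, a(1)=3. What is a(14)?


Build bottom-up:
...a(12)=41580, a(13)=100383, a(14)=2*100383+1*41580=242346


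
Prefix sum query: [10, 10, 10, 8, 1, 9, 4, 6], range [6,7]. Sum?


Prefix sums: [0, 10, 20, 30, 38, 39, 48, 52, 58]
Sum[6..7] = prefix[8] - prefix[6] = 58 - 48 = 10


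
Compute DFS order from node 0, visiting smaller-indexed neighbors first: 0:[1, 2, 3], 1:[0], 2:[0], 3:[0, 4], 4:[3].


DFS stack-based: start with [0]
Visit order: [0, 1, 2, 3, 4]


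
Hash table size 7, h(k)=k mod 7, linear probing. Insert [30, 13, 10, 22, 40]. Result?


Insertions: 30->slot 2; 13->slot 6; 10->slot 3; 22->slot 1; 40->slot 5
Table: [None, 22, 30, 10, None, 40, 13]


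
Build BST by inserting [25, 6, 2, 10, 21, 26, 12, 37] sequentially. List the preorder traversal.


Root = 25; build tree by BST insertion.
Preorder traversal: [25, 6, 2, 10, 21, 12, 26, 37]


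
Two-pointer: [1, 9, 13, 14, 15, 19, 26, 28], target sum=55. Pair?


Two pointers: lo=0, hi=7
No pair sums to 55


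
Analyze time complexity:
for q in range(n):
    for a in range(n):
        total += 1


Per nesting level: O(n) * O(n) = O(n^2)
Complexity: O(n^2)


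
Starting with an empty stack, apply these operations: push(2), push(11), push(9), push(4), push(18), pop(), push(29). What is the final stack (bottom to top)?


push(2) -> [2]
push(11) -> [2, 11]
push(9) -> [2, 11, 9]
push(4) -> [2, 11, 9, 4]
push(18) -> [2, 11, 9, 4, 18]
pop() returns 18 -> [2, 11, 9, 4]
push(29) -> [2, 11, 9, 4, 29]
Final stack (bottom to top): [2, 11, 9, 4, 29]


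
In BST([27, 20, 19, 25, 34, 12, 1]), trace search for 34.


BST root = 27
Search for 34: compare at each node
Path: [27, 34]


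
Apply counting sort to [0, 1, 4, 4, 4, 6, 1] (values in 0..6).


Count array: [1, 2, 0, 0, 3, 0, 1]
Reconstruct: [0, 1, 1, 4, 4, 4, 6]


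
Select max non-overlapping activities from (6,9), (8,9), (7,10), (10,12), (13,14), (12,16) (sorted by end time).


Greedy: pick earliest-ending, then skip overlaps.
Selected (3 activities): [(6, 9), (10, 12), (13, 14)]


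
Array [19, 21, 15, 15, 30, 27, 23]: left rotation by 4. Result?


Left rotate by 4: [30, 27, 23, 19, 21, 15, 15]


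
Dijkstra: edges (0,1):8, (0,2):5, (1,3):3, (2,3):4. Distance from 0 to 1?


Dijkstra from 0:
Distances: {0: 0, 1: 8, 2: 5, 3: 9}
Shortest distance to 1 = 8, path = [0, 1]


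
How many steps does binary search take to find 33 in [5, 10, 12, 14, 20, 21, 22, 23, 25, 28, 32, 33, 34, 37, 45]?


Search for 33:
[0,14] mid=7 arr[7]=23
[8,14] mid=11 arr[11]=33
Total: 2 comparisons


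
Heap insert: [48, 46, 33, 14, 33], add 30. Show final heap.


Append 30: [48, 46, 33, 14, 33, 30]
Bubble up: no swaps needed
Result: [48, 46, 33, 14, 33, 30]


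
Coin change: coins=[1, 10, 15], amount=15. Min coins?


dp[0]=0; dp[i]=1+min(dp[i-c] for c in coins)
...dp[10]=1, dp[11]=2, dp[12]=3, dp[13]=4, dp[14]=5, dp[15]=1
Minimum coins for 15 = 1


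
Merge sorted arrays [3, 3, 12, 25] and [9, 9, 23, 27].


Compare heads, take smaller each step.
Merged: [3, 3, 9, 9, 12, 23, 25, 27]


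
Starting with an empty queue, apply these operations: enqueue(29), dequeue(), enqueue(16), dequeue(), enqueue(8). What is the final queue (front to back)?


enqueue(29) -> [29]
dequeue() returns 29 -> []
enqueue(16) -> [16]
dequeue() returns 16 -> []
enqueue(8) -> [8]
Final queue (front to back): [8]


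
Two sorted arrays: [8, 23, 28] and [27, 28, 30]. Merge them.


Compare heads, take smaller each step.
Merged: [8, 23, 27, 28, 28, 30]


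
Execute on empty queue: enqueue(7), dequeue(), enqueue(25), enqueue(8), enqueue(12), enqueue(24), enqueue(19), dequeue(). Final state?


enqueue(7) -> [7]
dequeue() returns 7 -> []
enqueue(25) -> [25]
enqueue(8) -> [25, 8]
enqueue(12) -> [25, 8, 12]
enqueue(24) -> [25, 8, 12, 24]
enqueue(19) -> [25, 8, 12, 24, 19]
dequeue() returns 25 -> [8, 12, 24, 19]
Final queue (front to back): [8, 12, 24, 19]
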